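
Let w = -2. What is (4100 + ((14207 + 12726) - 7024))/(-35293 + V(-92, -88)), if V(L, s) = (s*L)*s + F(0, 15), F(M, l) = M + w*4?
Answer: -24009/747749 ≈ -0.032108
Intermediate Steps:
F(M, l) = -8 + M (F(M, l) = M - 2*4 = M - 8 = -8 + M)
V(L, s) = -8 + L*s² (V(L, s) = (s*L)*s + (-8 + 0) = (L*s)*s - 8 = L*s² - 8 = -8 + L*s²)
(4100 + ((14207 + 12726) - 7024))/(-35293 + V(-92, -88)) = (4100 + ((14207 + 12726) - 7024))/(-35293 + (-8 - 92*(-88)²)) = (4100 + (26933 - 7024))/(-35293 + (-8 - 92*7744)) = (4100 + 19909)/(-35293 + (-8 - 712448)) = 24009/(-35293 - 712456) = 24009/(-747749) = 24009*(-1/747749) = -24009/747749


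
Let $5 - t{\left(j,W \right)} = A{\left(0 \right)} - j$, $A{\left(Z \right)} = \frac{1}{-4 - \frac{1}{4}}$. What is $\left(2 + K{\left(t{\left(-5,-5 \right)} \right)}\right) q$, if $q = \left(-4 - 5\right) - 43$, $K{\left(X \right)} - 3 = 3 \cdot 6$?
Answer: $-1196$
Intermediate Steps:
$A{\left(Z \right)} = - \frac{4}{17}$ ($A{\left(Z \right)} = \frac{1}{-4 - \frac{1}{4}} = \frac{1}{- \frac{17}{4}} = - \frac{4}{17}$)
$t{\left(j,W \right)} = \frac{89}{17} + j$ ($t{\left(j,W \right)} = 5 - \left(- \frac{4}{17} - j\right) = 5 + \left(\frac{4}{17} + j\right) = \frac{89}{17} + j$)
$K{\left(X \right)} = 21$ ($K{\left(X \right)} = 3 + 3 \cdot 6 = 3 + 18 = 21$)
$q = -52$ ($q = \left(-4 - 5\right) - 43 = -9 - 43 = -52$)
$\left(2 + K{\left(t{\left(-5,-5 \right)} \right)}\right) q = \left(2 + 21\right) \left(-52\right) = 23 \left(-52\right) = -1196$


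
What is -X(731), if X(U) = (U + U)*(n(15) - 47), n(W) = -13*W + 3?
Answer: 349418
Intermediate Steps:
n(W) = 3 - 13*W
X(U) = -478*U (X(U) = (U + U)*((3 - 13*15) - 47) = (2*U)*((3 - 195) - 47) = (2*U)*(-192 - 47) = (2*U)*(-239) = -478*U)
-X(731) = -(-478)*731 = -1*(-349418) = 349418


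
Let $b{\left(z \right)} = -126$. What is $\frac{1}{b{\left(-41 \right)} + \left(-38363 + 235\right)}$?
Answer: $- \frac{1}{38254} \approx -2.6141 \cdot 10^{-5}$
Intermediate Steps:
$\frac{1}{b{\left(-41 \right)} + \left(-38363 + 235\right)} = \frac{1}{-126 + \left(-38363 + 235\right)} = \frac{1}{-126 - 38128} = \frac{1}{-38254} = - \frac{1}{38254}$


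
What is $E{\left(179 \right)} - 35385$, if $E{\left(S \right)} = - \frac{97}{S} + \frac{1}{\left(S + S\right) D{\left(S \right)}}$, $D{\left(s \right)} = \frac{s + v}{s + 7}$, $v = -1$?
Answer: $- \frac{1127454043}{31862} \approx -35386.0$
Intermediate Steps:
$D{\left(s \right)} = \frac{-1 + s}{7 + s}$ ($D{\left(s \right)} = \frac{s - 1}{s + 7} = \frac{-1 + s}{7 + s}$)
$E{\left(S \right)} = - \frac{97}{S} + \frac{7 + S}{2 S \left(-1 + S\right)}$ ($E{\left(S \right)} = - \frac{97}{S} + \frac{1}{\left(S + S\right) \frac{-1 + S}{7 + S}} = - \frac{97}{S} + \frac{\frac{1}{-1 + S} \left(7 + S\right)}{2 S} = - \frac{97}{S} + \frac{1}{2 S} \frac{7 + S}{-1 + S} = - \frac{97}{S} + \frac{7 + S}{2 S \left(-1 + S\right)}$)
$E{\left(179 \right)} - 35385 = \frac{201 - 34547}{2 \cdot 179 \left(-1 + 179\right)} - 35385 = \frac{1}{2} \cdot \frac{1}{179} \cdot \frac{1}{178} \left(201 - 34547\right) - 35385 = \frac{1}{2} \cdot \frac{1}{179} \cdot \frac{1}{178} \left(-34346\right) - 35385 = - \frac{17173}{31862} - 35385 = - \frac{1127454043}{31862}$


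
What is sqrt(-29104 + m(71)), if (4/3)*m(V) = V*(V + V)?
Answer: I*sqrt(86170)/2 ≈ 146.77*I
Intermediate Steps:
m(V) = 3*V**2/2 (m(V) = 3*(V*(V + V))/4 = 3*(V*(2*V))/4 = 3*(2*V**2)/4 = 3*V**2/2)
sqrt(-29104 + m(71)) = sqrt(-29104 + (3/2)*71**2) = sqrt(-29104 + (3/2)*5041) = sqrt(-29104 + 15123/2) = sqrt(-43085/2) = I*sqrt(86170)/2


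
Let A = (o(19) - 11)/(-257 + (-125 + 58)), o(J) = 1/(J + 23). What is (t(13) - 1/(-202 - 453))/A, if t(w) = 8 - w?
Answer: -44552592/301955 ≈ -147.55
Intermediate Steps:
o(J) = 1/(23 + J)
A = 461/13608 (A = (1/(23 + 19) - 11)/(-257 + (-125 + 58)) = (1/42 - 11)/(-257 - 67) = (1/42 - 11)/(-324) = -461/42*(-1/324) = 461/13608 ≈ 0.033877)
(t(13) - 1/(-202 - 453))/A = ((8 - 1*13) - 1/(-202 - 453))/(461/13608) = ((8 - 13) - 1/(-655))*(13608/461) = (-5 - 1*(-1/655))*(13608/461) = (-5 + 1/655)*(13608/461) = -3274/655*13608/461 = -44552592/301955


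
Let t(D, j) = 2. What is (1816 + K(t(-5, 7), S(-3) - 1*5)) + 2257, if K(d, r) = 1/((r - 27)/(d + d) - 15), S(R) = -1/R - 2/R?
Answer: 370639/91 ≈ 4073.0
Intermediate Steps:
S(R) = -3/R
K(d, r) = 1/(-15 + (-27 + r)/(2*d)) (K(d, r) = 1/((-27 + r)/((2*d)) - 15) = 1/((-27 + r)*(1/(2*d)) - 15) = 1/((-27 + r)/(2*d) - 15) = 1/(-15 + (-27 + r)/(2*d)))
(1816 + K(t(-5, 7), S(-3) - 1*5)) + 2257 = (1816 + 2*2/(-27 + (-3/(-3) - 1*5) - 30*2)) + 2257 = (1816 + 2*2/(-27 + (-3*(-⅓) - 5) - 60)) + 2257 = (1816 + 2*2/(-27 + (1 - 5) - 60)) + 2257 = (1816 + 2*2/(-27 - 4 - 60)) + 2257 = (1816 + 2*2/(-91)) + 2257 = (1816 + 2*2*(-1/91)) + 2257 = (1816 - 4/91) + 2257 = 165252/91 + 2257 = 370639/91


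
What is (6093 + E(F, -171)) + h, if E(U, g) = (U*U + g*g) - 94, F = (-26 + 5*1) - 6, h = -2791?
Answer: 33178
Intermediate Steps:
F = -27 (F = (-26 + 5) - 6 = -21 - 6 = -27)
E(U, g) = -94 + U**2 + g**2 (E(U, g) = (U**2 + g**2) - 94 = -94 + U**2 + g**2)
(6093 + E(F, -171)) + h = (6093 + (-94 + (-27)**2 + (-171)**2)) - 2791 = (6093 + (-94 + 729 + 29241)) - 2791 = (6093 + 29876) - 2791 = 35969 - 2791 = 33178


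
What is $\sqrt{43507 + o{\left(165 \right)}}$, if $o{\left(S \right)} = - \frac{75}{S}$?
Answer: $\frac{2 \sqrt{1316073}}{11} \approx 208.58$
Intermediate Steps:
$\sqrt{43507 + o{\left(165 \right)}} = \sqrt{43507 - \frac{75}{165}} = \sqrt{43507 - \frac{5}{11}} = \sqrt{\frac{478572}{11}} = \frac{2 \sqrt{1316073}}{11}$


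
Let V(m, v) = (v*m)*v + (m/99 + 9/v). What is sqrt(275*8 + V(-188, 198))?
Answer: I*sqrt(32095678186)/66 ≈ 2714.4*I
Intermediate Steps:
V(m, v) = 9/v + m/99 + m*v**2 (V(m, v) = (m*v)*v + (m*(1/99) + 9/v) = m*v**2 + (m/99 + 9/v) = m*v**2 + (9/v + m/99) = 9/v + m/99 + m*v**2)
sqrt(275*8 + V(-188, 198)) = sqrt(275*8 + (9/198 + (1/99)*(-188) - 188*198**2)) = sqrt(2200 + (9*(1/198) - 188/99 - 188*39204)) = sqrt(2200 + (1/22 - 188/99 - 7370352)) = sqrt(2200 - 1459330063/198) = sqrt(-1458894463/198) = I*sqrt(32095678186)/66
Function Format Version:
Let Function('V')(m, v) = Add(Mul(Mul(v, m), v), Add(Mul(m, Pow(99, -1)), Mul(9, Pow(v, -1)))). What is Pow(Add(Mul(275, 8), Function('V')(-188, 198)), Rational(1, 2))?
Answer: Mul(Rational(1, 66), I, Pow(32095678186, Rational(1, 2))) ≈ Mul(2714.4, I)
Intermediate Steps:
Function('V')(m, v) = Add(Mul(9, Pow(v, -1)), Mul(Rational(1, 99), m), Mul(m, Pow(v, 2))) (Function('V')(m, v) = Add(Mul(Mul(m, v), v), Add(Mul(m, Rational(1, 99)), Mul(9, Pow(v, -1)))) = Add(Mul(m, Pow(v, 2)), Add(Mul(Rational(1, 99), m), Mul(9, Pow(v, -1)))) = Add(Mul(m, Pow(v, 2)), Add(Mul(9, Pow(v, -1)), Mul(Rational(1, 99), m))) = Add(Mul(9, Pow(v, -1)), Mul(Rational(1, 99), m), Mul(m, Pow(v, 2))))
Pow(Add(Mul(275, 8), Function('V')(-188, 198)), Rational(1, 2)) = Pow(Add(Mul(275, 8), Add(Mul(9, Pow(198, -1)), Mul(Rational(1, 99), -188), Mul(-188, Pow(198, 2)))), Rational(1, 2)) = Pow(Add(2200, Add(Mul(9, Rational(1, 198)), Rational(-188, 99), Mul(-188, 39204))), Rational(1, 2)) = Pow(Add(2200, Add(Rational(1, 22), Rational(-188, 99), -7370352)), Rational(1, 2)) = Pow(Add(2200, Rational(-1459330063, 198)), Rational(1, 2)) = Pow(Rational(-1458894463, 198), Rational(1, 2)) = Mul(Rational(1, 66), I, Pow(32095678186, Rational(1, 2)))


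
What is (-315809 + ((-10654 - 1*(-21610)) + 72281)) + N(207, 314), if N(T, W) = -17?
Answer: -232589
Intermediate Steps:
(-315809 + ((-10654 - 1*(-21610)) + 72281)) + N(207, 314) = (-315809 + ((-10654 - 1*(-21610)) + 72281)) - 17 = (-315809 + ((-10654 + 21610) + 72281)) - 17 = (-315809 + (10956 + 72281)) - 17 = (-315809 + 83237) - 17 = -232572 - 17 = -232589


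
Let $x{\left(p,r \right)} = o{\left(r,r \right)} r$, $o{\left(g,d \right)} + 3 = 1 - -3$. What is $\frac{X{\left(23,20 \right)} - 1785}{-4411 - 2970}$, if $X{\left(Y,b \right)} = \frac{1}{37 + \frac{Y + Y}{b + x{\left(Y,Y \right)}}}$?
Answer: $\frac{2922002}{12082697} \approx 0.24183$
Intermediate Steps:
$o{\left(g,d \right)} = 1$ ($o{\left(g,d \right)} = -3 + \left(1 - -3\right) = -3 + \left(1 + 3\right) = -3 + 4 = 1$)
$x{\left(p,r \right)} = r$ ($x{\left(p,r \right)} = 1 r = r$)
$X{\left(Y,b \right)} = \frac{1}{37 + \frac{2 Y}{Y + b}}$ ($X{\left(Y,b \right)} = \frac{1}{37 + \frac{Y + Y}{b + Y}} = \frac{1}{37 + \frac{2 Y}{Y + b}}$)
$\frac{X{\left(23,20 \right)} - 1785}{-4411 - 2970} = \frac{\frac{23 + 20}{37 \cdot 20 + 39 \cdot 23} - 1785}{-4411 - 2970} = \frac{\frac{1}{740 + 897} \cdot 43 - 1785}{-7381} = \left(\frac{1}{1637} \cdot 43 - 1785\right) \left(- \frac{1}{7381}\right) = \left(\frac{43}{1637} - 1785\right) \left(- \frac{1}{7381}\right) = \left(- \frac{2922002}{1637}\right) \left(- \frac{1}{7381}\right) = \frac{2922002}{12082697}$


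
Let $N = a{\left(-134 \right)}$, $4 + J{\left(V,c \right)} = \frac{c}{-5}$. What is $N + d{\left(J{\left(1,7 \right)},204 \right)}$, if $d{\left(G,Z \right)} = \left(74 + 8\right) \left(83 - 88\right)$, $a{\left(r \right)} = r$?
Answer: $-544$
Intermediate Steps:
$J{\left(V,c \right)} = -4 - \frac{c}{5}$ ($J{\left(V,c \right)} = -4 + \frac{c}{-5} = -4 + c \left(- \frac{1}{5}\right) = -4 - \frac{c}{5}$)
$N = -134$
$d{\left(G,Z \right)} = -410$ ($d{\left(G,Z \right)} = 82 \left(-5\right) = -410$)
$N + d{\left(J{\left(1,7 \right)},204 \right)} = -134 - 410 = -544$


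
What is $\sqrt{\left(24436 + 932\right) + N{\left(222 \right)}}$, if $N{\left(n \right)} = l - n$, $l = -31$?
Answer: $\sqrt{25115} \approx 158.48$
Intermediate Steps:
$N{\left(n \right)} = -31 - n$
$\sqrt{\left(24436 + 932\right) + N{\left(222 \right)}} = \sqrt{\left(24436 + 932\right) - 253} = \sqrt{25368 - 253} = \sqrt{25115}$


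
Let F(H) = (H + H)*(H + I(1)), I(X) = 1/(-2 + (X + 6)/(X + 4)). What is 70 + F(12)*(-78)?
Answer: -19274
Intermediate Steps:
I(X) = 1/(-2 + (6 + X)/(4 + X))
F(H) = 2*H*(-5/3 + H) (F(H) = (H + H)*(H + (-4 - 1*1)/(2 + 1)) = (2*H)*(H + (-4 - 1)/3) = (2*H)*(H + (⅓)*(-5)) = (2*H)*(H - 5/3) = (2*H)*(-5/3 + H) = 2*H*(-5/3 + H))
70 + F(12)*(-78) = 70 + ((⅔)*12*(-5 + 3*12))*(-78) = 70 + ((⅔)*12*(-5 + 36))*(-78) = 70 + ((⅔)*12*31)*(-78) = 70 + 248*(-78) = 70 - 19344 = -19274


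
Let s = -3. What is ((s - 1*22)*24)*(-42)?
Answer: 25200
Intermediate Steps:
((s - 1*22)*24)*(-42) = ((-3 - 1*22)*24)*(-42) = ((-3 - 22)*24)*(-42) = -25*24*(-42) = -600*(-42) = 25200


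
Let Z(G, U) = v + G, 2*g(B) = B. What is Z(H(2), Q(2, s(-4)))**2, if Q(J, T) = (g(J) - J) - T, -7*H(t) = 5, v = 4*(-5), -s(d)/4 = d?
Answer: 21025/49 ≈ 429.08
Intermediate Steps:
g(B) = B/2
s(d) = -4*d
v = -20
H(t) = -5/7 (H(t) = -1/7*5 = -5/7)
Q(J, T) = -T - J/2 (Q(J, T) = (J/2 - J) - T = -J/2 - T = -T - J/2)
Z(G, U) = -20 + G
Z(H(2), Q(2, s(-4)))**2 = (-20 - 5/7)**2 = (-145/7)**2 = 21025/49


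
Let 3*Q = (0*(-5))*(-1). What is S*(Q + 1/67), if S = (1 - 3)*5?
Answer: -10/67 ≈ -0.14925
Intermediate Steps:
S = -10 (S = -2*5 = -10)
Q = 0 (Q = ((0*(-5))*(-1))/3 = (0*(-1))/3 = (⅓)*0 = 0)
S*(Q + 1/67) = -10*(0 + 1/67) = -10*1/67 = -10/67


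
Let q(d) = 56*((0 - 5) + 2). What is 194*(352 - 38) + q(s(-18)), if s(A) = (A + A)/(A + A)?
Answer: 60748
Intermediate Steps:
s(A) = 1 (s(A) = (2*A)/((2*A)) = (2*A)*(1/(2*A)) = 1)
q(d) = -168 (q(d) = 56*(-5 + 2) = 56*(-3) = -168)
194*(352 - 38) + q(s(-18)) = 194*(352 - 38) - 168 = 194*314 - 168 = 60916 - 168 = 60748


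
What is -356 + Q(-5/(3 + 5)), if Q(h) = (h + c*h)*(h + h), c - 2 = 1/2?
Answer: -22609/64 ≈ -353.27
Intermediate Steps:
c = 5/2 (c = 2 + 1/2 = 2 + ½ = 5/2 ≈ 2.5000)
Q(h) = 7*h² (Q(h) = (h + 5*h/2)*(h + h) = (7*h/2)*(2*h) = 7*h²)
-356 + Q(-5/(3 + 5)) = -356 + 7*(-5/(3 + 5))² = -356 + 7*(-5/8)² = -356 + 7*(25/64) = -356 + 175/64 = -22609/64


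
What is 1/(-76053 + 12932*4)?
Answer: -1/24325 ≈ -4.1110e-5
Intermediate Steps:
1/(-76053 + 12932*4) = 1/(-76053 + 51728) = 1/(-24325) = -1/24325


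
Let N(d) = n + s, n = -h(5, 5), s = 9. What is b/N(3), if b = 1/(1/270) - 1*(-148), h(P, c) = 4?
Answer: 418/5 ≈ 83.600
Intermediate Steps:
n = -4 (n = -1*4 = -4)
N(d) = 5 (N(d) = -4 + 9 = 5)
b = 418 (b = 1/(1/270) + 148 = 270 + 148 = 418)
b/N(3) = 418/5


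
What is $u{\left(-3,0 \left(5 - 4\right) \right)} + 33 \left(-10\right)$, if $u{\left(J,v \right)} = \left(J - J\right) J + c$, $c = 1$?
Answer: $-329$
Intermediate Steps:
$u{\left(J,v \right)} = 1$ ($u{\left(J,v \right)} = \left(J - J\right) J + 1 = 0 J + 1 = 0 + 1 = 1$)
$u{\left(-3,0 \left(5 - 4\right) \right)} + 33 \left(-10\right) = 1 + 33 \left(-10\right) = 1 - 330 = -329$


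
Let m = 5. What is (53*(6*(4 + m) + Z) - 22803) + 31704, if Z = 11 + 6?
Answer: 12664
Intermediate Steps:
Z = 17
(53*(6*(4 + m) + Z) - 22803) + 31704 = (53*(6*(4 + 5) + 17) - 22803) + 31704 = (53*(6*9 + 17) - 22803) + 31704 = (53*(54 + 17) - 22803) + 31704 = (53*71 - 22803) + 31704 = (3763 - 22803) + 31704 = -19040 + 31704 = 12664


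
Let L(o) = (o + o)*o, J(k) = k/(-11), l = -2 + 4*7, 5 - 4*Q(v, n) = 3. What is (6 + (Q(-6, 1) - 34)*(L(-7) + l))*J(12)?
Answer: 49776/11 ≈ 4525.1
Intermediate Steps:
Q(v, n) = ½ (Q(v, n) = 5/4 - ¼*3 = 5/4 - ¾ = ½)
l = 26 (l = -2 + 28 = 26)
J(k) = -k/11 (J(k) = k*(-1/11) = -k/11)
L(o) = 2*o² (L(o) = (2*o)*o = 2*o²)
(6 + (Q(-6, 1) - 34)*(L(-7) + l))*J(12) = (6 + (½ - 34)*(2*(-7)² + 26))*(-1/11*12) = (6 - 67*(2*49 + 26)/2)*(-12/11) = (6 - 67*(98 + 26)/2)*(-12/11) = (6 - 67/2*124)*(-12/11) = (6 - 4154)*(-12/11) = -4148*(-12/11) = 49776/11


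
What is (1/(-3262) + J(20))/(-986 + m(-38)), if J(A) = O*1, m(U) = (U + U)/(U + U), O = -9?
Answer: 29359/3213070 ≈ 0.0091374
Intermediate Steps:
m(U) = 1 (m(U) = (2*U)/((2*U)) = (2*U)*(1/(2*U)) = 1)
J(A) = -9 (J(A) = -9*1 = -9)
(1/(-3262) + J(20))/(-986 + m(-38)) = (1/(-3262) - 9)/(-986 + 1) = (-1/3262 - 9)/(-985) = -29359/3262*(-1/985) = 29359/3213070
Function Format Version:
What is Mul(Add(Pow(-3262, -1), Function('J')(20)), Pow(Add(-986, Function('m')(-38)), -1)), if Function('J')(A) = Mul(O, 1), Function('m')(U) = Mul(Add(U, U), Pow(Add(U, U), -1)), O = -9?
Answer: Rational(29359, 3213070) ≈ 0.0091374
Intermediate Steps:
Function('m')(U) = 1 (Function('m')(U) = Mul(Mul(2, U), Pow(Mul(2, U), -1)) = Mul(Mul(2, U), Mul(Rational(1, 2), Pow(U, -1))) = 1)
Function('J')(A) = -9 (Function('J')(A) = Mul(-9, 1) = -9)
Mul(Add(Pow(-3262, -1), Function('J')(20)), Pow(Add(-986, Function('m')(-38)), -1)) = Mul(Add(Pow(-3262, -1), -9), Pow(Add(-986, 1), -1)) = Mul(Add(Rational(-1, 3262), -9), Pow(-985, -1)) = Mul(Rational(-29359, 3262), Rational(-1, 985)) = Rational(29359, 3213070)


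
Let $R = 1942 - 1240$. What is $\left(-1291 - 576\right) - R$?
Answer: $-2569$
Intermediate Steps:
$R = 702$
$\left(-1291 - 576\right) - R = \left(-1291 - 576\right) - 702 = -1867 - 702 = -2569$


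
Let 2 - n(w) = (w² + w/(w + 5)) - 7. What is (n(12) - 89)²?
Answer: 14592400/289 ≈ 50493.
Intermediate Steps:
n(w) = 9 - w² - w/(5 + w) (n(w) = 2 - ((w² + w/(w + 5)) - 7) = 2 - ((w² + w/(5 + w)) - 7) = 2 - (-7 + w² + w/(5 + w)) = 2 + (7 - w² - w/(5 + w)) = 9 - w² - w/(5 + w))
(n(12) - 89)² = ((45 - 1*12³ - 5*12² + 8*12)/(5 + 12) - 89)² = ((45 - 1*1728 - 5*144 + 96)/17 - 89)² = ((45 - 1728 - 720 + 96)/17 - 89)² = ((1/17)*(-2307) - 89)² = (-2307/17 - 89)² = (-3820/17)² = 14592400/289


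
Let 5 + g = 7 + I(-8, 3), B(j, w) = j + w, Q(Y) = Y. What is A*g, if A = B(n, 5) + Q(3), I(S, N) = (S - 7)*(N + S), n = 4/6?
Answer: 2002/3 ≈ 667.33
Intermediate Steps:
n = ⅔ (n = 4*(⅙) = ⅔ ≈ 0.66667)
I(S, N) = (-7 + S)*(N + S)
g = 77 (g = -5 + (7 + ((-8)² - 7*3 - 7*(-8) + 3*(-8))) = -5 + (7 + (64 - 21 + 56 - 24)) = -5 + (7 + 75) = -5 + 82 = 77)
A = 26/3 (A = (⅔ + 5) + 3 = 17/3 + 3 = 26/3 ≈ 8.6667)
A*g = (26/3)*77 = 2002/3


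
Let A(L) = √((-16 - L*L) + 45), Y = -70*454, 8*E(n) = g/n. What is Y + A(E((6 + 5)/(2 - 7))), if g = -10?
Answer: -31780 + √55519/44 ≈ -31775.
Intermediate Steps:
E(n) = -5/(4*n) (E(n) = (-10/n)/8 = -5/(4*n))
Y = -31780
A(L) = √(29 - L²) (A(L) = √((-16 - L²) + 45) = √(29 - L²))
Y + A(E((6 + 5)/(2 - 7))) = -31780 + √(29 - (-5*(2 - 7)/(6 + 5)/4)²) = -31780 + √(29 - (-5/(4*(11/(-5))))²) = -31780 + √(29 - (-5/(4*(11*(-⅕))))²) = -31780 + √(29 - (-5/(4*(-11/5)))²) = -31780 + √(29 - (-5/4*(-5/11))²) = -31780 + √(29 - (25/44)²) = -31780 + √(29 - 1*625/1936) = -31780 + √(29 - 625/1936) = -31780 + √(55519/1936) = -31780 + √55519/44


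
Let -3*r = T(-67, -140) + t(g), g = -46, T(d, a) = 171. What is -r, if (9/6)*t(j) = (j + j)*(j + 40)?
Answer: 539/3 ≈ 179.67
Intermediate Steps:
t(j) = 4*j*(40 + j)/3 (t(j) = 2*((j + j)*(j + 40))/3 = 2*((2*j)*(40 + j))/3 = 2*(2*j*(40 + j))/3 = 4*j*(40 + j)/3)
r = -539/3 (r = -(171 + (4/3)*(-46)*(40 - 46))/3 = -(171 + (4/3)*(-46)*(-6))/3 = -(171 + 368)/3 = -⅓*539 = -539/3 ≈ -179.67)
-r = -1*(-539/3) = 539/3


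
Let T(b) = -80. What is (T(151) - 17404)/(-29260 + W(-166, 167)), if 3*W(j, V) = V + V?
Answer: 26226/43723 ≈ 0.59982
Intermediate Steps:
W(j, V) = 2*V/3 (W(j, V) = (V + V)/3 = (2*V)/3 = 2*V/3)
(T(151) - 17404)/(-29260 + W(-166, 167)) = (-80 - 17404)/(-29260 + (⅔)*167) = -17484/(-29260 + 334/3) = -17484/(-87446/3) = -17484*(-3/87446) = 26226/43723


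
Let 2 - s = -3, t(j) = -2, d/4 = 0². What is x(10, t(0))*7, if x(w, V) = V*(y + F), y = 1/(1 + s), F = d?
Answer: -7/3 ≈ -2.3333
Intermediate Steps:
d = 0 (d = 4*0² = 4*0 = 0)
s = 5 (s = 2 - 1*(-3) = 2 + 3 = 5)
F = 0
y = ⅙ (y = 1/(1 + 5) = 1/6 = ⅙ ≈ 0.16667)
x(w, V) = V/6 (x(w, V) = V*(⅙ + 0) = V*(⅙) = V/6)
x(10, t(0))*7 = ((⅙)*(-2))*7 = -⅓*7 = -7/3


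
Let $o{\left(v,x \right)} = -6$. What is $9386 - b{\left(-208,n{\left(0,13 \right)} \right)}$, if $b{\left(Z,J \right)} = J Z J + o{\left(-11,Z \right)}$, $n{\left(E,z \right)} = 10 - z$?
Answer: $11264$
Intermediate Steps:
$b{\left(Z,J \right)} = -6 + Z J^{2}$ ($b{\left(Z,J \right)} = J Z J - 6 = Z J^{2} - 6 = -6 + Z J^{2}$)
$9386 - b{\left(-208,n{\left(0,13 \right)} \right)} = 9386 - \left(-6 - 208 \left(10 - 13\right)^{2}\right) = 9386 - \left(-6 - 208 \left(-3\right)^{2}\right) = 9386 - \left(-6 - 1872\right) = 9386 - -1878 = 9386 + 1878 = 11264$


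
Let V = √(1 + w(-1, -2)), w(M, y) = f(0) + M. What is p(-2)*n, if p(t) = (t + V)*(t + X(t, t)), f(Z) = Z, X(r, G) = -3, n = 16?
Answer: 160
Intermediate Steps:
w(M, y) = M (w(M, y) = 0 + M = M)
V = 0 (V = √(1 - 1) = √0 = 0)
p(t) = t*(-3 + t) (p(t) = (t + 0)*(t - 3) = t*(-3 + t))
p(-2)*n = -2*(-3 - 2)*16 = -2*(-5)*16 = 10*16 = 160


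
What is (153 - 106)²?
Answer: 2209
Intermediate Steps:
(153 - 106)² = 47² = 2209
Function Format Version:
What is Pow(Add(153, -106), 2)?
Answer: 2209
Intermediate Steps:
Pow(Add(153, -106), 2) = Pow(47, 2) = 2209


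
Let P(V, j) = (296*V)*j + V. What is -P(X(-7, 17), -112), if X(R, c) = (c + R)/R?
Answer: -331510/7 ≈ -47359.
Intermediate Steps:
X(R, c) = (R + c)/R
P(V, j) = V + 296*V*j (P(V, j) = 296*V*j + V = V + 296*V*j)
-P(X(-7, 17), -112) = -(-7 + 17)/(-7)*(1 + 296*(-112)) = -(-⅐*10)*(1 - 33152) = -(-10)*(-33151)/7 = -1*331510/7 = -331510/7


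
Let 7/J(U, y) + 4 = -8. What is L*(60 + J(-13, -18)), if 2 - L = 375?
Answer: -265949/12 ≈ -22162.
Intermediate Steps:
L = -373 (L = 2 - 1*375 = 2 - 375 = -373)
J(U, y) = -7/12 (J(U, y) = 7/(-4 - 8) = 7/(-12) = 7*(-1/12) = -7/12)
L*(60 + J(-13, -18)) = -373*(60 - 7/12) = -373*713/12 = -265949/12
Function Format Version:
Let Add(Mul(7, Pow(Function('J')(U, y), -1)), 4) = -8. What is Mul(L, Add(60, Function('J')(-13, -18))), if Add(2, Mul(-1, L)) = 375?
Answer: Rational(-265949, 12) ≈ -22162.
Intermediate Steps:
L = -373 (L = Add(2, Mul(-1, 375)) = Add(2, -375) = -373)
Function('J')(U, y) = Rational(-7, 12) (Function('J')(U, y) = Mul(7, Pow(Add(-4, -8), -1)) = Mul(7, Pow(-12, -1)) = Mul(7, Rational(-1, 12)) = Rational(-7, 12))
Mul(L, Add(60, Function('J')(-13, -18))) = Mul(-373, Add(60, Rational(-7, 12))) = Mul(-373, Rational(713, 12)) = Rational(-265949, 12)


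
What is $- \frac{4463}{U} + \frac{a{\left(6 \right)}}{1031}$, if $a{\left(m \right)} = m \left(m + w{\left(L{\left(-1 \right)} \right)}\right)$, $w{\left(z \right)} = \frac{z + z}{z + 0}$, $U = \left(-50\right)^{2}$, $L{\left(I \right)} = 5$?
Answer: $- \frac{4481353}{2577500} \approx -1.7386$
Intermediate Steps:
$U = 2500$
$w{\left(z \right)} = 2$ ($w{\left(z \right)} = \frac{2 z}{z} = 2$)
$a{\left(m \right)} = m \left(2 + m\right)$ ($a{\left(m \right)} = m \left(m + 2\right) = m \left(2 + m\right)$)
$- \frac{4463}{U} + \frac{a{\left(6 \right)}}{1031} = - \frac{4463}{2500} + \frac{6 \left(2 + 6\right)}{1031} = \left(-4463\right) \frac{1}{2500} + 6 \cdot 8 \cdot \frac{1}{1031} = - \frac{4463}{2500} + 48 \cdot \frac{1}{1031} = - \frac{4463}{2500} + \frac{48}{1031} = - \frac{4481353}{2577500}$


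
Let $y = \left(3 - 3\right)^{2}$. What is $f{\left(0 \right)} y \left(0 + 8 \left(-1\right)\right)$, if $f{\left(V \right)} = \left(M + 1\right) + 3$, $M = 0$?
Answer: $0$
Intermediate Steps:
$f{\left(V \right)} = 4$ ($f{\left(V \right)} = \left(0 + 1\right) + 3 = 1 + 3 = 4$)
$y = 0$ ($y = 0^{2} = 0$)
$f{\left(0 \right)} y \left(0 + 8 \left(-1\right)\right) = 4 \cdot 0 \left(0 + 8 \left(-1\right)\right) = 0 \left(0 - 8\right) = 0 \left(-8\right) = 0$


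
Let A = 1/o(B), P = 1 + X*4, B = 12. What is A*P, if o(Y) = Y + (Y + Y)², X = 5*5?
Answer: 101/588 ≈ 0.17177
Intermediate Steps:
X = 25
o(Y) = Y + 4*Y² (o(Y) = Y + (2*Y)² = Y + 4*Y²)
P = 101 (P = 1 + 25*4 = 1 + 100 = 101)
A = 1/588 (A = 1/(12*(1 + 4*12)) = 1/(12*(1 + 48)) = 1/(12*49) = 1/588 ≈ 0.0017007)
A*P = (1/588)*101 = 101/588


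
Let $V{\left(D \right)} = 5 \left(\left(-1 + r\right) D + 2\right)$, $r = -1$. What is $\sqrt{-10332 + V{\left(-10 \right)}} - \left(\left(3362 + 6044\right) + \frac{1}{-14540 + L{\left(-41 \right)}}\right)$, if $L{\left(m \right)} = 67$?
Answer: $- \frac{136133037}{14473} + i \sqrt{10222} \approx -9406.0 + 101.1 i$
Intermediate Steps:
$V{\left(D \right)} = 10 - 10 D$ ($V{\left(D \right)} = 5 \left(\left(-1 - 1\right) D + 2\right) = 5 \left(- 2 D + 2\right) = 5 \left(2 - 2 D\right) = 10 - 10 D$)
$\sqrt{-10332 + V{\left(-10 \right)}} - \left(\left(3362 + 6044\right) + \frac{1}{-14540 + L{\left(-41 \right)}}\right) = \sqrt{-10332 + \left(10 - -100\right)} - \left(\left(3362 + 6044\right) + \frac{1}{-14540 + 67}\right) = \sqrt{-10332 + \left(10 + 100\right)} - \left(9406 + \frac{1}{-14473}\right) = \sqrt{-10332 + 110} - \left(9406 - \frac{1}{14473}\right) = \sqrt{-10222} - \frac{136133037}{14473} = i \sqrt{10222} - \frac{136133037}{14473} = - \frac{136133037}{14473} + i \sqrt{10222}$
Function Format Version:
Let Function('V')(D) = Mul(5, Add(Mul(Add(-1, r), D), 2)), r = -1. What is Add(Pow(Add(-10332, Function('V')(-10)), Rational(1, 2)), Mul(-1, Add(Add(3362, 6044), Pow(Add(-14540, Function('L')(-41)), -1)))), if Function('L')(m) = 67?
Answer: Add(Rational(-136133037, 14473), Mul(I, Pow(10222, Rational(1, 2)))) ≈ Add(-9406.0, Mul(101.10, I))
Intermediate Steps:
Function('V')(D) = Add(10, Mul(-10, D)) (Function('V')(D) = Mul(5, Add(Mul(Add(-1, -1), D), 2)) = Mul(5, Add(Mul(-2, D), 2)) = Mul(5, Add(2, Mul(-2, D))) = Add(10, Mul(-10, D)))
Add(Pow(Add(-10332, Function('V')(-10)), Rational(1, 2)), Mul(-1, Add(Add(3362, 6044), Pow(Add(-14540, Function('L')(-41)), -1)))) = Add(Pow(Add(-10332, Add(10, Mul(-10, -10))), Rational(1, 2)), Mul(-1, Add(Add(3362, 6044), Pow(Add(-14540, 67), -1)))) = Add(Pow(Add(-10332, Add(10, 100)), Rational(1, 2)), Mul(-1, Add(9406, Pow(-14473, -1)))) = Add(Pow(Add(-10332, 110), Rational(1, 2)), Mul(-1, Add(9406, Rational(-1, 14473)))) = Add(Pow(-10222, Rational(1, 2)), Mul(-1, Rational(136133037, 14473))) = Add(Mul(I, Pow(10222, Rational(1, 2))), Rational(-136133037, 14473)) = Add(Rational(-136133037, 14473), Mul(I, Pow(10222, Rational(1, 2))))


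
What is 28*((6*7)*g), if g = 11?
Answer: 12936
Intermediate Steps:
28*((6*7)*g) = 28*((6*7)*11) = 28*(42*11) = 28*462 = 12936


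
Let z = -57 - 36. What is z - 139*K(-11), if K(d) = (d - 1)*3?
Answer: 4911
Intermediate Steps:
K(d) = -3 + 3*d (K(d) = (-1 + d)*3 = -3 + 3*d)
z = -93
z - 139*K(-11) = -93 - 139*(-3 + 3*(-11)) = -93 - 139*(-3 - 33) = -93 - 139*(-36) = -93 + 5004 = 4911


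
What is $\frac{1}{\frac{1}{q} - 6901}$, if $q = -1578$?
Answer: $- \frac{1578}{10889779} \approx -0.00014491$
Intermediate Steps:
$\frac{1}{\frac{1}{q} - 6901} = \frac{1}{\frac{1}{-1578} - 6901} = \frac{1}{- \frac{1}{1578} - 6901} = \frac{1}{- \frac{10889779}{1578}} = - \frac{1578}{10889779}$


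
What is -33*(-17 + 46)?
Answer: -957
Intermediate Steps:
-33*(-17 + 46) = -33*29 = -957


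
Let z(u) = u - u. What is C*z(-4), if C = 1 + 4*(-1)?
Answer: 0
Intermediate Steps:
z(u) = 0
C = -3 (C = 1 - 4 = -3)
C*z(-4) = -3*0 = 0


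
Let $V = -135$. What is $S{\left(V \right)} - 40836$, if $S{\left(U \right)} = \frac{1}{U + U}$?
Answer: $- \frac{11025721}{270} \approx -40836.0$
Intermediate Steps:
$S{\left(U \right)} = \frac{1}{2 U}$
$S{\left(V \right)} - 40836 = \frac{1}{2 \left(-135\right)} - 40836 = \frac{1}{2} \left(- \frac{1}{135}\right) - 40836 = - \frac{1}{270} - 40836 = - \frac{11025721}{270}$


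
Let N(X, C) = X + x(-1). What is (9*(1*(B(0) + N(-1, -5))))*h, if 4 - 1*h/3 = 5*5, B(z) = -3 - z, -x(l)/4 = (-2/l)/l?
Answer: -2268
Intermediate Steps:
x(l) = 8/l² (x(l) = -4*(-2/l)/l = -(-8)/l² = 8/l²)
N(X, C) = 8 + X (N(X, C) = X + 8/(-1)² = X + 8*1 = X + 8 = 8 + X)
h = -63 (h = 12 - 15*5 = 12 - 3*25 = 12 - 75 = -63)
(9*(1*(B(0) + N(-1, -5))))*h = (9*(1*((-3 - 1*0) + (8 - 1))))*(-63) = (9*(1*((-3 + 0) + 7)))*(-63) = (9*(1*(-3 + 7)))*(-63) = (9*(1*4))*(-63) = (9*4)*(-63) = 36*(-63) = -2268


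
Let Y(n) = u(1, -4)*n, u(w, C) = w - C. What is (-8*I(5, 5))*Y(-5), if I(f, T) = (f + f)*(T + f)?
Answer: 20000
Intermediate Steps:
I(f, T) = 2*f*(T + f) (I(f, T) = (2*f)*(T + f) = 2*f*(T + f))
Y(n) = 5*n (Y(n) = (1 - 1*(-4))*n = (1 + 4)*n = 5*n)
(-8*I(5, 5))*Y(-5) = (-16*5*(5 + 5))*(5*(-5)) = -16*5*10*(-25) = -8*100*(-25) = -800*(-25) = 20000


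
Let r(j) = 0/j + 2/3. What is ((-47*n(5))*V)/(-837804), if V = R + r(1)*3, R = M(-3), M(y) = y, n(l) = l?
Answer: -235/837804 ≈ -0.00028050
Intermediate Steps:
r(j) = ⅔ (r(j) = 0 + 2*(⅓) = 0 + ⅔ = ⅔)
R = -3
V = -1 (V = -3 + (⅔)*3 = -3 + 2 = -1)
((-47*n(5))*V)/(-837804) = (-47*5*(-1))/(-837804) = -235*(-1)*(-1/837804) = 235*(-1/837804) = -235/837804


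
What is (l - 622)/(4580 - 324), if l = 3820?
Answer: 1599/2128 ≈ 0.75141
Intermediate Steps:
(l - 622)/(4580 - 324) = (3820 - 622)/(4580 - 324) = 3198/4256 = 3198*(1/4256) = 1599/2128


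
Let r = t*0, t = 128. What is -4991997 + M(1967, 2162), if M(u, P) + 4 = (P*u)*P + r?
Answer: 9189245947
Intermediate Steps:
r = 0 (r = 128*0 = 0)
M(u, P) = -4 + u*P**2 (M(u, P) = -4 + ((P*u)*P + 0) = -4 + (u*P**2 + 0) = -4 + u*P**2)
-4991997 + M(1967, 2162) = -4991997 + (-4 + 1967*2162**2) = -4991997 + (-4 + 1967*4674244) = -4991997 + (-4 + 9194237948) = -4991997 + 9194237944 = 9189245947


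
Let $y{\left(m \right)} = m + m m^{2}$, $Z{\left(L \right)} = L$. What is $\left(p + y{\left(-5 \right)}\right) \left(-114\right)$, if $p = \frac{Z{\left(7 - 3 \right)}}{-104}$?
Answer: $\frac{192717}{13} \approx 14824.0$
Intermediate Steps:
$y{\left(m \right)} = m + m^{3}$
$p = - \frac{1}{26}$ ($p = \frac{7 - 3}{-104} = 4 \left(- \frac{1}{104}\right) = - \frac{1}{26} \approx -0.038462$)
$\left(p + y{\left(-5 \right)}\right) \left(-114\right) = \left(- \frac{1}{26} + \left(-5 + \left(-5\right)^{3}\right)\right) \left(-114\right) = \left(- \frac{1}{26} - 130\right) \left(-114\right) = \left(- \frac{3381}{26}\right) \left(-114\right) = \frac{192717}{13}$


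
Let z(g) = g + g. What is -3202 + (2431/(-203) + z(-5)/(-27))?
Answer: -17613769/5481 ≈ -3213.6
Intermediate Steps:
z(g) = 2*g
-3202 + (2431/(-203) + z(-5)/(-27)) = -3202 + (2431/(-203) + (2*(-5))/(-27)) = -3202 + (2431*(-1/203) - 10*(-1/27)) = -3202 + (-2431/203 + 10/27) = -3202 - 63607/5481 = -17613769/5481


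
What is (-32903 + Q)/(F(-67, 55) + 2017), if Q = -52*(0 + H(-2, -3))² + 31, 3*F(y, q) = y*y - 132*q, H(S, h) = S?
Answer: -2481/82 ≈ -30.256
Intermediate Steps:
F(y, q) = -44*q + y²/3 (F(y, q) = (y*y - 132*q)/3 = (y² - 132*q)/3 = -44*q + y²/3)
Q = -177 (Q = -52*(0 - 2)² + 31 = -52*(-2)² + 31 = -52*4 + 31 = -208 + 31 = -177)
(-32903 + Q)/(F(-67, 55) + 2017) = (-32903 - 177)/((-44*55 + (⅓)*(-67)²) + 2017) = -33080/((-2420 + (⅓)*4489) + 2017) = -33080/((-2420 + 4489/3) + 2017) = -33080/(-2771/3 + 2017) = -33080/3280/3 = -33080*3/3280 = -2481/82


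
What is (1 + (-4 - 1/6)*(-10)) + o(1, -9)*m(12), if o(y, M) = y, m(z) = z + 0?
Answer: 164/3 ≈ 54.667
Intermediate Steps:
m(z) = z
(1 + (-4 - 1/6)*(-10)) + o(1, -9)*m(12) = (1 + (-4 - 1/6)*(-10)) + 1*12 = (1 + (-4 - 1*⅙)*(-10)) + 12 = (1 + (-4 - ⅙)*(-10)) + 12 = (1 - 25/6*(-10)) + 12 = (1 + 125/3) + 12 = 128/3 + 12 = 164/3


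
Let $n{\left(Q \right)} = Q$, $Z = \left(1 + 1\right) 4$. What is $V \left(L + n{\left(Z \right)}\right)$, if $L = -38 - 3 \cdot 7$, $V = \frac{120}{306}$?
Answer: $-20$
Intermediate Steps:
$V = \frac{20}{51}$ ($V = 120 \cdot \frac{1}{306} = \frac{20}{51} \approx 0.39216$)
$Z = 8$ ($Z = 2 \cdot 4 = 8$)
$L = -59$ ($L = -38 - 21 = -59$)
$V \left(L + n{\left(Z \right)}\right) = \frac{20 \left(-59 + 8\right)}{51} = \frac{20}{51} \left(-51\right) = -20$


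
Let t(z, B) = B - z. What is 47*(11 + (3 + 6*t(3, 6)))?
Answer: 1504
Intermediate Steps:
47*(11 + (3 + 6*t(3, 6))) = 47*(11 + (3 + 6*(6 - 1*3))) = 47*(11 + (3 + 6*(6 - 3))) = 47*(11 + (3 + 6*3)) = 47*(11 + (3 + 18)) = 47*(11 + 21) = 47*32 = 1504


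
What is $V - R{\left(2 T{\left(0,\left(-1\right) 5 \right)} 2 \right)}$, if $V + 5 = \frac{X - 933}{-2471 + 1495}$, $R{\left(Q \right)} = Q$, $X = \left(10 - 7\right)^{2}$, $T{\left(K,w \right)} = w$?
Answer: $\frac{3891}{244} \approx 15.947$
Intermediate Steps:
$X = 9$ ($X = 3^{2} = 9$)
$V = - \frac{989}{244}$ ($V = -5 + \frac{9 - 933}{-2471 + 1495} = -5 - \frac{924}{-976} = -5 - - \frac{231}{244} = -5 + \frac{231}{244} = - \frac{989}{244} \approx -4.0533$)
$V - R{\left(2 T{\left(0,\left(-1\right) 5 \right)} 2 \right)} = - \frac{989}{244} - 2 \left(\left(-1\right) 5\right) 2 = - \frac{989}{244} - 2 \left(-5\right) 2 = - \frac{989}{244} - \left(-10\right) 2 = - \frac{989}{244} - -20 = - \frac{989}{244} + 20 = \frac{3891}{244}$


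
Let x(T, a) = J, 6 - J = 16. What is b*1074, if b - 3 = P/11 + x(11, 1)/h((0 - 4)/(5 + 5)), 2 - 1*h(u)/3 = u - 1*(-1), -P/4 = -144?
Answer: 4381562/77 ≈ 56903.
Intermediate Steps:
J = -10 (J = 6 - 1*16 = 6 - 16 = -10)
x(T, a) = -10
P = 576 (P = -4*(-144) = 576)
h(u) = 3 - 3*u (h(u) = 6 - 3*(u - 1*(-1)) = 6 - 3*(u + 1) = 6 - 3*(1 + u) = 6 + (-3 - 3*u) = 3 - 3*u)
b = 12239/231 (b = 3 + (576/11 - 10/(3 - 3*(0 - 4)/(5 + 5))) = 3 + (576*(1/11) - 10/(3 - (-12)/10)) = 3 + (576/11 - 10/(3 - (-12)/10)) = 3 + (576/11 - 10/(3 - 3*(-⅖))) = 3 + (576/11 - 10/(3 + 6/5)) = 3 + (576/11 - 10/21/5) = 3 + (576/11 - 10*5/21) = 3 + (576/11 - 50/21) = 3 + 11546/231 = 12239/231 ≈ 52.983)
b*1074 = (12239/231)*1074 = 4381562/77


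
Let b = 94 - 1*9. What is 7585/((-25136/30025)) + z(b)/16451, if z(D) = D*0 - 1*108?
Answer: -3746547285563/413512336 ≈ -9060.3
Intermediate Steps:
b = 85 (b = 94 - 9 = 85)
z(D) = -108 (z(D) = 0 - 108 = -108)
7585/((-25136/30025)) + z(b)/16451 = 7585/((-25136/30025)) - 108/16451 = 7585/((-25136*1/30025)) - 108*1/16451 = 7585/(-25136/30025) - 108/16451 = 7585*(-30025/25136) - 108/16451 = -227739625/25136 - 108/16451 = -3746547285563/413512336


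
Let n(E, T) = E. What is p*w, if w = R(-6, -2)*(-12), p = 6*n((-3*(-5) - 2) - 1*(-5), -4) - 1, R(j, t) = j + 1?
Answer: 6420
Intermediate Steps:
R(j, t) = 1 + j
p = 107 (p = 6*((-3*(-5) - 2) - 1*(-5)) - 1 = 6*((15 - 2) + 5) - 1 = 6*(13 + 5) - 1 = 6*18 - 1 = 108 - 1 = 107)
w = 60 (w = (1 - 6)*(-12) = -5*(-12) = 60)
p*w = 107*60 = 6420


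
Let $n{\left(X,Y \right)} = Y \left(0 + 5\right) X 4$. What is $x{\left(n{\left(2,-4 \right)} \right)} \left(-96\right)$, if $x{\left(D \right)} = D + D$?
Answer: $30720$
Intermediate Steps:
$n{\left(X,Y \right)} = 20 X Y$ ($n{\left(X,Y \right)} = Y 5 X 4 = 5 X Y 4 = 20 X Y$)
$x{\left(D \right)} = 2 D$
$x{\left(n{\left(2,-4 \right)} \right)} \left(-96\right) = 2 \cdot 20 \cdot 2 \left(-4\right) \left(-96\right) = 2 \left(-160\right) \left(-96\right) = \left(-320\right) \left(-96\right) = 30720$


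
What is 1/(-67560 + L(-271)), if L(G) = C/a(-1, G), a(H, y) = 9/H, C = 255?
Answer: -3/202765 ≈ -1.4795e-5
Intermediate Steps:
L(G) = -85/3 (L(G) = 255/((9/(-1))) = 255/((9*(-1))) = 255/(-9) = 255*(-1/9) = -85/3)
1/(-67560 + L(-271)) = 1/(-67560 - 85/3) = 1/(-202765/3) = -3/202765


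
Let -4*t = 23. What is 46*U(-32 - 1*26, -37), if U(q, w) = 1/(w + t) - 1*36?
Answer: -283360/171 ≈ -1657.1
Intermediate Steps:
t = -23/4 (t = -¼*23 = -23/4 ≈ -5.7500)
U(q, w) = -36 + 1/(-23/4 + w) (U(q, w) = 1/(w - 23/4) - 1*36 = 1/(-23/4 + w) - 36 = -36 + 1/(-23/4 + w))
46*U(-32 - 1*26, -37) = 46*(16*(52 - 9*(-37))/(-23 + 4*(-37))) = 46*(16*(52 + 333)/(-23 - 148)) = 46*(16*385/(-171)) = 46*(16*(-1/171)*385) = 46*(-6160/171) = -283360/171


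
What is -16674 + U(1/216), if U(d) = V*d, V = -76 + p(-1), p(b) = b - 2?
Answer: -3601663/216 ≈ -16674.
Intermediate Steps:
p(b) = -2 + b
V = -79 (V = -76 + (-2 - 1) = -76 - 3 = -79)
U(d) = -79*d
-16674 + U(1/216) = -16674 - 79/216 = -3601663/216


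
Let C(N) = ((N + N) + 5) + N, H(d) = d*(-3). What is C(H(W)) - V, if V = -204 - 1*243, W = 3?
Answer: 425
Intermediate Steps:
H(d) = -3*d
C(N) = 5 + 3*N (C(N) = (2*N + 5) + N = (5 + 2*N) + N = 5 + 3*N)
V = -447 (V = -204 - 243 = -447)
C(H(W)) - V = (5 + 3*(-3*3)) - 1*(-447) = (5 + 3*(-9)) + 447 = (5 - 27) + 447 = -22 + 447 = 425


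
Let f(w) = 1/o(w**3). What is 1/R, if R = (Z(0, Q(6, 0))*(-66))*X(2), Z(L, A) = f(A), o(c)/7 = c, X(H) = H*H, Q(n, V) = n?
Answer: -63/11 ≈ -5.7273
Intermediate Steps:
X(H) = H**2
o(c) = 7*c
f(w) = 1/(7*w**3)
Z(L, A) = 1/(7*A**3)
R = -11/63 (R = (((1/7)/6**3)*(-66))*2**2 = (((1/7)*(1/216))*(-66))*4 = ((1/1512)*(-66))*4 = -11/252*4 = -11/63 ≈ -0.17460)
1/R = 1/(-11/63) = -63/11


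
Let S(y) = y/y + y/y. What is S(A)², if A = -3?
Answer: 4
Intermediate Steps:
S(y) = 2 (S(y) = 1 + 1 = 2)
S(A)² = 2² = 4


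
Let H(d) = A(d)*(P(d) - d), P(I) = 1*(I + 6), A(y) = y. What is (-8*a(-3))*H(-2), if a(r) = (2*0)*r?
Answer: 0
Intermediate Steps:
a(r) = 0 (a(r) = 0*r = 0)
P(I) = 6 + I (P(I) = 1*(6 + I) = 6 + I)
H(d) = 6*d (H(d) = d*((6 + d) - d) = d*6 = 6*d)
(-8*a(-3))*H(-2) = (-8*0)*(6*(-2)) = 0*(-12) = 0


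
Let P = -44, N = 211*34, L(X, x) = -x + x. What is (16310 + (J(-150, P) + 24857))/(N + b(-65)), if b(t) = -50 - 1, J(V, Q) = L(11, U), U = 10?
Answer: 41167/7123 ≈ 5.7794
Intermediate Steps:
L(X, x) = 0
N = 7174
J(V, Q) = 0
b(t) = -51
(16310 + (J(-150, P) + 24857))/(N + b(-65)) = (16310 + (0 + 24857))/(7174 - 51) = (16310 + 24857)/7123 = 41167*(1/7123) = 41167/7123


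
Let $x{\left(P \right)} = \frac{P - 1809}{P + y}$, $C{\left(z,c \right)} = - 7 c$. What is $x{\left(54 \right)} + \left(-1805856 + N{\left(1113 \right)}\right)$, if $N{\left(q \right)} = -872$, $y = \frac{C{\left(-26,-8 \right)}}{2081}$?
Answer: $- \frac{40626816239}{22486} \approx -1.8068 \cdot 10^{6}$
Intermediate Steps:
$y = \frac{56}{2081}$ ($y = \frac{\left(-7\right) \left(-8\right)}{2081} = 56 \cdot \frac{1}{2081} = \frac{56}{2081} \approx 0.02691$)
$x{\left(P \right)} = \frac{-1809 + P}{\frac{56}{2081} + P}$ ($x{\left(P \right)} = \frac{P - 1809}{P + \frac{56}{2081}} = \frac{-1809 + P}{\frac{56}{2081} + P}$)
$x{\left(54 \right)} + \left(-1805856 + N{\left(1113 \right)}\right) = \frac{2081 \left(-1809 + 54\right)}{56 + 2081 \cdot 54} - 1806728 = 2081 \frac{1}{56 + 112374} \left(-1755\right) - 1806728 = 2081 \cdot \frac{1}{112430} \left(-1755\right) - 1806728 = - \frac{730431}{22486} - 1806728 = - \frac{40626816239}{22486}$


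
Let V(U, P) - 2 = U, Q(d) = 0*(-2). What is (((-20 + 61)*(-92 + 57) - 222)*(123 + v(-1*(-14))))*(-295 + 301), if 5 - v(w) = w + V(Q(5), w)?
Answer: -1113504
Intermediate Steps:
Q(d) = 0
V(U, P) = 2 + U
v(w) = 3 - w (v(w) = 5 - (w + (2 + 0)) = 5 - (w + 2) = 5 - (2 + w) = 5 + (-2 - w) = 3 - w)
(((-20 + 61)*(-92 + 57) - 222)*(123 + v(-1*(-14))))*(-295 + 301) = (((-20 + 61)*(-92 + 57) - 222)*(123 + (3 - (-1)*(-14))))*(-295 + 301) = ((41*(-35) - 222)*(123 + (3 - 1*14)))*6 = ((-1435 - 222)*(123 + (3 - 14)))*6 = -1657*(123 - 11)*6 = -1657*112*6 = -185584*6 = -1113504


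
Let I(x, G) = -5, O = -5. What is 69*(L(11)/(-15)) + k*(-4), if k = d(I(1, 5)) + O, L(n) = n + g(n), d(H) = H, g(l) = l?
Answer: -306/5 ≈ -61.200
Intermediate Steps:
L(n) = 2*n (L(n) = n + n = 2*n)
k = -10 (k = -5 - 5 = -10)
69*(L(11)/(-15)) + k*(-4) = 69*((2*11)/(-15)) - 10*(-4) = 69*(22*(-1/15)) + 40 = 69*(-22/15) + 40 = -506/5 + 40 = -306/5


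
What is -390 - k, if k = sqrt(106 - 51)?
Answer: -390 - sqrt(55) ≈ -397.42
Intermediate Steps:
k = sqrt(55) ≈ 7.4162
-390 - k = -390 - sqrt(55)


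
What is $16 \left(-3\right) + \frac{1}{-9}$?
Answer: $- \frac{433}{9} \approx -48.111$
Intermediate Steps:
$16 \left(-3\right) + \frac{1}{-9} = -48 - \frac{1}{9} = - \frac{433}{9}$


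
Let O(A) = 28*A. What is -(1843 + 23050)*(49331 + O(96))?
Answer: -1294908967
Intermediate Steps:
-(1843 + 23050)*(49331 + O(96)) = -(1843 + 23050)*(49331 + 28*96) = -24893*(49331 + 2688) = -24893*52019 = -1*1294908967 = -1294908967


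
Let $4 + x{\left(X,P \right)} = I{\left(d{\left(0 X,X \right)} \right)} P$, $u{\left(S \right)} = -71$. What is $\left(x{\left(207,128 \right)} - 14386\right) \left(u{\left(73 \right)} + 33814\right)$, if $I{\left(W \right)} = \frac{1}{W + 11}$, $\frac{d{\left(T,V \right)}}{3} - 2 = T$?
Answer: $- \frac{8250230986}{17} \approx -4.8531 \cdot 10^{8}$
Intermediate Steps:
$d{\left(T,V \right)} = 6 + 3 T$
$I{\left(W \right)} = \frac{1}{11 + W}$
$x{\left(X,P \right)} = -4 + \frac{P}{17}$ ($x{\left(X,P \right)} = -4 + \frac{P}{11 + \left(6 + 3 \cdot 0 X\right)} = -4 + \frac{P}{11 + \left(6 + 3 \cdot 0\right)} = -4 + \frac{P}{11 + \left(6 + 0\right)} = -4 + \frac{P}{11 + 6} = -4 + \frac{P}{17}$)
$\left(x{\left(207,128 \right)} - 14386\right) \left(u{\left(73 \right)} + 33814\right) = \left(\left(-4 + \frac{1}{17} \cdot 128\right) - 14386\right) \left(-71 + 33814\right) = \left(\left(-4 + \frac{128}{17}\right) - 14386\right) 33743 = \left(\frac{60}{17} - 14386\right) 33743 = \left(- \frac{244502}{17}\right) 33743 = - \frac{8250230986}{17}$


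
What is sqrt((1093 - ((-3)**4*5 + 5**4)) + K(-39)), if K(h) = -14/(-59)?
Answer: sqrt(220129)/59 ≈ 7.9522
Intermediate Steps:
K(h) = 14/59 (K(h) = -14*(-1/59) = 14/59)
sqrt((1093 - ((-3)**4*5 + 5**4)) + K(-39)) = sqrt((1093 - ((-3)**4*5 + 5**4)) + 14/59) = sqrt((1093 - (81*5 + 625)) + 14/59) = sqrt((1093 - (405 + 625)) + 14/59) = sqrt((1093 - 1*1030) + 14/59) = sqrt((1093 - 1030) + 14/59) = sqrt(63 + 14/59) = sqrt(3731/59) = sqrt(220129)/59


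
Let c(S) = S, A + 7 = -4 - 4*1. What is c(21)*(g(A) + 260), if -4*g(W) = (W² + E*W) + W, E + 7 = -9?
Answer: 6195/2 ≈ 3097.5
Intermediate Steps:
E = -16 (E = -7 - 9 = -16)
A = -15 (A = -7 + (-4 - 4*1) = -7 + (-4 - 4) = -7 - 8 = -15)
g(W) = -W²/4 + 15*W/4 (g(W) = -((W² - 16*W) + W)/4 = -(W² - 15*W)/4 = -W²/4 + 15*W/4)
c(21)*(g(A) + 260) = 21*((¼)*(-15)*(15 - 1*(-15)) + 260) = 21*((¼)*(-15)*(15 + 15) + 260) = 21*((¼)*(-15)*30 + 260) = 21*(-225/2 + 260) = 21*(295/2) = 6195/2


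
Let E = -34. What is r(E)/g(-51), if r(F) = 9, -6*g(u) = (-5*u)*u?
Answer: 6/1445 ≈ 0.0041522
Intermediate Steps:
g(u) = 5*u²/6 (g(u) = -(-5*u)*u/6 = -(-5)*u²/6 = 5*u²/6)
r(E)/g(-51) = 9/(((⅚)*(-51)²)) = 9/(((⅚)*2601)) = 9/(4335/2) = 9*(2/4335) = 6/1445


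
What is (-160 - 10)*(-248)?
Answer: 42160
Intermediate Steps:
(-160 - 10)*(-248) = -170*(-248) = 42160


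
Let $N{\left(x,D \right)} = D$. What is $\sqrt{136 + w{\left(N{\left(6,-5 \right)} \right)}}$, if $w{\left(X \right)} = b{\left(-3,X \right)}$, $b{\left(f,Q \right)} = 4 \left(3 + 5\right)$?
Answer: $2 \sqrt{42} \approx 12.961$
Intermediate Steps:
$b{\left(f,Q \right)} = 32$ ($b{\left(f,Q \right)} = 4 \cdot 8 = 32$)
$w{\left(X \right)} = 32$
$\sqrt{136 + w{\left(N{\left(6,-5 \right)} \right)}} = \sqrt{136 + 32} = \sqrt{168} = 2 \sqrt{42}$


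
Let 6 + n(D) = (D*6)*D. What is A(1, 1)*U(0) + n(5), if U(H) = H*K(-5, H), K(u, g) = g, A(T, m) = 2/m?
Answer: 144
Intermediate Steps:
U(H) = H² (U(H) = H*H = H²)
n(D) = -6 + 6*D² (n(D) = -6 + (D*6)*D = -6 + (6*D)*D = -6 + 6*D²)
A(1, 1)*U(0) + n(5) = (2/1)*0² + (-6 + 6*5²) = (2*1)*0 + (-6 + 6*25) = 2*0 + (-6 + 150) = 0 + 144 = 144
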